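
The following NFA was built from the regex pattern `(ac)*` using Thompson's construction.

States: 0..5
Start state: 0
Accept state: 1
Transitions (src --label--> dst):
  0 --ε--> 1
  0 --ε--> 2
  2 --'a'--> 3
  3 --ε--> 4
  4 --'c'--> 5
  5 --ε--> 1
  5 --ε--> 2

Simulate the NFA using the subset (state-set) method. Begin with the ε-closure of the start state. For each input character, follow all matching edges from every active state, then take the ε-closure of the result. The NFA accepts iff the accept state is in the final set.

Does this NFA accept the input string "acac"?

Answer: ACCEPT

Derivation:
start: ε-closure({0}) = {0,1,2}
'a' @ 1: {3,4}
'c' @ 2: {1,2,5}  [accepting]
'a' @ 3: {3,4}
'c' @ 4: {1,2,5}  [accepting]
end set {1,2,5} — state 1 in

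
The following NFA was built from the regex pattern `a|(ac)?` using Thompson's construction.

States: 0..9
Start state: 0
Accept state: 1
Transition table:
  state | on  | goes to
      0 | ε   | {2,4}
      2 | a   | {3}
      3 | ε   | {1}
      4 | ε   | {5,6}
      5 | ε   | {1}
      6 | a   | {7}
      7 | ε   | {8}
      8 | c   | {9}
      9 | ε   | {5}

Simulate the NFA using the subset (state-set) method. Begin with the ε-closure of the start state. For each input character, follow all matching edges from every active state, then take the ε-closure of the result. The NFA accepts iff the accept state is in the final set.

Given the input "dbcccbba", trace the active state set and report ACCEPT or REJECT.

S₀ = ε-closure({0}) = {0,1,2,4,5,6}
'd' @ 1: {}  — state set empty
rest 'bcccbba' ignored (set empty)
end set {} — state 1 not in

Answer: REJECT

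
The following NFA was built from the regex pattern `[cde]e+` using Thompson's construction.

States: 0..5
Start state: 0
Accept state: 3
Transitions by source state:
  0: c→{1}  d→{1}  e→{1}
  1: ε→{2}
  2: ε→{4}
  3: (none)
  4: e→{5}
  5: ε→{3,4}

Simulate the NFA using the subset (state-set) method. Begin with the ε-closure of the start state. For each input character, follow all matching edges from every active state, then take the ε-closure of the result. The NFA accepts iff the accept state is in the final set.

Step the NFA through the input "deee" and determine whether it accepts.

start: ε-closure({0}) = {0}
'd' @ 1: {1,2,4}
'e' @ 2: {3,4,5}  [accepting]
'e' @ 3: {3,4,5}  [accepting]
'e' @ 4: {3,4,5}  [accepting]
after full input: {3,4,5}  (accept=3 in)

Answer: ACCEPT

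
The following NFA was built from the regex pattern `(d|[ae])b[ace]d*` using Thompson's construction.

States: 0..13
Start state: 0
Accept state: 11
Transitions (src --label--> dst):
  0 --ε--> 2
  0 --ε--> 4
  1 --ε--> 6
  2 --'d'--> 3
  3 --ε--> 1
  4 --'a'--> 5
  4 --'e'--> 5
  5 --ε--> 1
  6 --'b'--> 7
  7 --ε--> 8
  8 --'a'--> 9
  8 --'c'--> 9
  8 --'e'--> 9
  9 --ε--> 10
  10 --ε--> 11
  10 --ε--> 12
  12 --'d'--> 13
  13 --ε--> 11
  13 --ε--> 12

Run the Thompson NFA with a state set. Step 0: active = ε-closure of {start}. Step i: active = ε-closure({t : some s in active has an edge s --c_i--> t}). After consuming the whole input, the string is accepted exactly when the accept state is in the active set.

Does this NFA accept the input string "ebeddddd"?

start: ε-closure({0}) = {0,2,4}
'e' @ 1: {1,5,6}
'b' @ 2: {7,8}
'e' @ 3: {9,10,11,12}  [accepting]
'd' @ 4: {11,12,13}  [accepting]
'd' @ 5: {11,12,13}  [accepting]
'd' @ 6: {11,12,13}  [accepting]
'd' @ 7: {11,12,13}  [accepting]
'd' @ 8: {11,12,13}  [accepting]
final: {11,12,13}; accept 11 in set

Answer: ACCEPT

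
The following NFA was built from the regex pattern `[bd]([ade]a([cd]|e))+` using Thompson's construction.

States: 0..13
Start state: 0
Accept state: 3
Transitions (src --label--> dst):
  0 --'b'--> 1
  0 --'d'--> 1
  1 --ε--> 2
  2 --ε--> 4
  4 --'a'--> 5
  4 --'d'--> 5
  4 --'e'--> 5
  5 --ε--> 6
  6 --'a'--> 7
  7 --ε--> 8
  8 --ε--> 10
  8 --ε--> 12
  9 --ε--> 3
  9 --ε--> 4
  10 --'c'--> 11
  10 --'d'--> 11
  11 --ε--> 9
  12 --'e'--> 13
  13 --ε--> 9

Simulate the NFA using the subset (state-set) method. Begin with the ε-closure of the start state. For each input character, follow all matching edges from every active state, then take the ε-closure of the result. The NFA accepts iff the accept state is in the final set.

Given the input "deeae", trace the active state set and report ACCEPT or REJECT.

start: ε-closure({0}) = {0}
'd' @ 1: {1,2,4}
'e' @ 2: {5,6}
'e' @ 3: {}  — state set empty
rest 'ae' ignored (set empty)
end set {} — state 3 not in

Answer: REJECT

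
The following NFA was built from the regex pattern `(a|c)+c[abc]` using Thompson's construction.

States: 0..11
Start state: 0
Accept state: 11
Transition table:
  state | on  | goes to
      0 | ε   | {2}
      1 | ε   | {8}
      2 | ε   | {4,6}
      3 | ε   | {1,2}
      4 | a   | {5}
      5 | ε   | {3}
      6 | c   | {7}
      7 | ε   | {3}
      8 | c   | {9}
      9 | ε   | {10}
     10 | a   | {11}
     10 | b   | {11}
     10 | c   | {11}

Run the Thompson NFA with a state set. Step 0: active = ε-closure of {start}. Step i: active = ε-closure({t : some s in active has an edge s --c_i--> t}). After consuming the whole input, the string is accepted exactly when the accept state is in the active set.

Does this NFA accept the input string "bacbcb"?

Answer: REJECT

Steps:
start: ε-closure({0}) = {0,2,4,6}
'b' @ 1: {}  — state set empty
rest 'acbcb' ignored (set empty)
final: {}; accept 11 not in set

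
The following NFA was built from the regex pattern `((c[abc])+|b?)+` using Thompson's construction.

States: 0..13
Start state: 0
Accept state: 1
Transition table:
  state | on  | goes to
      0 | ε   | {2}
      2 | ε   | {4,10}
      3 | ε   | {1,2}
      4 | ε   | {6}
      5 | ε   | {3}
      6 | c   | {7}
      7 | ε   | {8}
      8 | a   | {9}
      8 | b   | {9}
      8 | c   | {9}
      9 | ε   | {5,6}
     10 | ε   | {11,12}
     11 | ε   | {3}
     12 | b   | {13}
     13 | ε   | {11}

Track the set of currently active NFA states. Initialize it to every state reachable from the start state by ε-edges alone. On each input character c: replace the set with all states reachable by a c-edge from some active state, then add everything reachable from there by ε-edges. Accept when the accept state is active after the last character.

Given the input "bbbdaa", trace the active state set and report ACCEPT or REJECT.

Answer: REJECT

Steps:
initial (ε-close {0}): {0,1,2,3,4,6,10,11,12}
'b' @ 1: {1,2,3,4,6,10,11,12,13}  [accepting]
'b' @ 2: {1,2,3,4,6,10,11,12,13}  [accepting]
'b' @ 3: {1,2,3,4,6,10,11,12,13}  [accepting]
'd' @ 4: {}  — state set empty
rest 'aa' ignored (set empty)
end set {} — state 1 not in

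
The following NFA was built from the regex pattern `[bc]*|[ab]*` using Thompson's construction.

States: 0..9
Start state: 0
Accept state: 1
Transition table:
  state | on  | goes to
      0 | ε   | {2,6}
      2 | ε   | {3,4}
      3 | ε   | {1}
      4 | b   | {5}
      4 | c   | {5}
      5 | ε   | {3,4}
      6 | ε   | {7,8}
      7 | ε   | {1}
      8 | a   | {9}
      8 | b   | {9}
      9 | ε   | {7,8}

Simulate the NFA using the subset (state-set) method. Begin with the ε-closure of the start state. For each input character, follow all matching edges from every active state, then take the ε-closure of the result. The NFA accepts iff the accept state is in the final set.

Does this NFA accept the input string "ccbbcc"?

S₀ = ε-closure({0}) = {0,1,2,3,4,6,7,8}
'c' @ 1: {1,3,4,5}  ✓accept
'c' @ 2: {1,3,4,5}  ✓accept
'b' @ 3: {1,3,4,5}  ✓accept
'b' @ 4: {1,3,4,5}  ✓accept
'c' @ 5: {1,3,4,5}  ✓accept
'c' @ 6: {1,3,4,5}  ✓accept
final: {1,3,4,5}; accept 1 in set

Answer: ACCEPT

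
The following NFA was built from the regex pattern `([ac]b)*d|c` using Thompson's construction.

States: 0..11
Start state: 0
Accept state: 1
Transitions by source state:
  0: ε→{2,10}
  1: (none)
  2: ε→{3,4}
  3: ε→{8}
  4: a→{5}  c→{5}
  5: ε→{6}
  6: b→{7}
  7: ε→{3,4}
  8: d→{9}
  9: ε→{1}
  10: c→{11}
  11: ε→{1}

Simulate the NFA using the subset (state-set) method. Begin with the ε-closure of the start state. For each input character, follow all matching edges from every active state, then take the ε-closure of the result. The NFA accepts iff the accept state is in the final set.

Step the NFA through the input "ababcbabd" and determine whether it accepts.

Answer: ACCEPT

Derivation:
initial (ε-close {0}): {0,2,3,4,8,10}
'a' @ 1: {5,6}
'b' @ 2: {3,4,7,8}
'a' @ 3: {5,6}
'b' @ 4: {3,4,7,8}
'c' @ 5: {5,6}
'b' @ 6: {3,4,7,8}
'a' @ 7: {5,6}
'b' @ 8: {3,4,7,8}
'd' @ 9: {1,9}  ✓accept
final: {1,9}; accept 1 in set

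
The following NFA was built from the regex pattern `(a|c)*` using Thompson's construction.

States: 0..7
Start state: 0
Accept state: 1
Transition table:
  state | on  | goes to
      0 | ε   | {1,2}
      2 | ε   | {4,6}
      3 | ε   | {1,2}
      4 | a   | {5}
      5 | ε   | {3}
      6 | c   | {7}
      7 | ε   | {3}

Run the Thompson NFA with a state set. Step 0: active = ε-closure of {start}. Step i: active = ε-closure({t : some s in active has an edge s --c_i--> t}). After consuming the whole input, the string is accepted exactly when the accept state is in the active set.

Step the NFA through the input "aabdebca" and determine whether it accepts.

Answer: REJECT

Steps:
start: ε-closure({0}) = {0,1,2,4,6}
'a' @ 1: {1,2,3,4,5,6}  (accept∈set)
'a' @ 2: {1,2,3,4,5,6}  (accept∈set)
'b' @ 3: {}  — dead — no transitions
rest 'debca' ignored (set empty)
end set {} — state 1 not in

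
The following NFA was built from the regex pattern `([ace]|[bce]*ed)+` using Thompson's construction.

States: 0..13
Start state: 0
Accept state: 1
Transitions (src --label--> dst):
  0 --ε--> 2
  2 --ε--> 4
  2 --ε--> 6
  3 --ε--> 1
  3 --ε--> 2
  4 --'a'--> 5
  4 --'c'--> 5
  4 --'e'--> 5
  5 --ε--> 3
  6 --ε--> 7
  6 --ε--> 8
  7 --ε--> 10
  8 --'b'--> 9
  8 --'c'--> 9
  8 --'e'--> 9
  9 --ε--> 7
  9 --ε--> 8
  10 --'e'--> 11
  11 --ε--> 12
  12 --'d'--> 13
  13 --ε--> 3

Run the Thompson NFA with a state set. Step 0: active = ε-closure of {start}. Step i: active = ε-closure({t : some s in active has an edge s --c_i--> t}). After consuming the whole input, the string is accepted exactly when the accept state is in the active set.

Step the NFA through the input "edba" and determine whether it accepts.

start: ε-closure({0}) = {0,2,4,6,7,8,10}
'e' @ 1: {1,2,3,4,5,6,7,8,9,10,11,12}  ✓accept
'd' @ 2: {1,2,3,4,6,7,8,10,13}  ✓accept
'b' @ 3: {7,8,9,10}
'a' @ 4: {}  — no active states
end set {} — state 1 not in

Answer: REJECT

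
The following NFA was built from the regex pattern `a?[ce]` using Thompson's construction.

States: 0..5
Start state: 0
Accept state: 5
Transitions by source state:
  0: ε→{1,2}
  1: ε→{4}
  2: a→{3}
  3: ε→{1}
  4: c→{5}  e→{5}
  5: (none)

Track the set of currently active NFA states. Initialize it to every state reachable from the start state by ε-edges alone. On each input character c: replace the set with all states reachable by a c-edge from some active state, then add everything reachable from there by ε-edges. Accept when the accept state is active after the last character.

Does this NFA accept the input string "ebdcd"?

initial (ε-close {0}): {0,1,2,4}
'e' @ 1: {5}  (accept∈set)
'b' @ 2: {}  — state set empty
rest 'dcd' ignored (set empty)
after full input: {}  (accept=5 not in)

Answer: REJECT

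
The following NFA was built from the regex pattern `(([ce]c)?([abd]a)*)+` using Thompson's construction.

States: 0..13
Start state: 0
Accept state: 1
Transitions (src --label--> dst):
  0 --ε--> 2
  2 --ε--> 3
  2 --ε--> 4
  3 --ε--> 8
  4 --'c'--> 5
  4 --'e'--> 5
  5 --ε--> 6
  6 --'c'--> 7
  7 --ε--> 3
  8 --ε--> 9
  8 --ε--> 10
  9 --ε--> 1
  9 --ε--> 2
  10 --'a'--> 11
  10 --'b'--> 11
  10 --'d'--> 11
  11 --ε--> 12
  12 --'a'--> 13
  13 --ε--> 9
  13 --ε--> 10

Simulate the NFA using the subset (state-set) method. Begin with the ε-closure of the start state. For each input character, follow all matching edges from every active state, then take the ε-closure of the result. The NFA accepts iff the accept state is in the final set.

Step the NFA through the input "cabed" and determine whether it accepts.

Answer: REJECT

Steps:
initial (ε-close {0}): {0,1,2,3,4,8,9,10}
'c' @ 1: {5,6}
'a' @ 2: {}  — dead — no transitions
rest 'bed' ignored (set empty)
end set {} — state 1 not in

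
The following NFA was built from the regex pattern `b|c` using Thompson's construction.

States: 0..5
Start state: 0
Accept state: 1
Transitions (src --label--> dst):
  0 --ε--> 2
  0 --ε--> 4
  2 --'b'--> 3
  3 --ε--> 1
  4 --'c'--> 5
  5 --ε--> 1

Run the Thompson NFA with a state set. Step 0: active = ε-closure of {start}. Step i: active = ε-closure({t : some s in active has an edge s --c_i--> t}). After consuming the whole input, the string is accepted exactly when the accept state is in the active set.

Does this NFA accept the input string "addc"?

start: ε-closure({0}) = {0,2,4}
'a' @ 1: {}  — state set empty
rest 'ddc' ignored (set empty)
end set {} — state 1 not in

Answer: REJECT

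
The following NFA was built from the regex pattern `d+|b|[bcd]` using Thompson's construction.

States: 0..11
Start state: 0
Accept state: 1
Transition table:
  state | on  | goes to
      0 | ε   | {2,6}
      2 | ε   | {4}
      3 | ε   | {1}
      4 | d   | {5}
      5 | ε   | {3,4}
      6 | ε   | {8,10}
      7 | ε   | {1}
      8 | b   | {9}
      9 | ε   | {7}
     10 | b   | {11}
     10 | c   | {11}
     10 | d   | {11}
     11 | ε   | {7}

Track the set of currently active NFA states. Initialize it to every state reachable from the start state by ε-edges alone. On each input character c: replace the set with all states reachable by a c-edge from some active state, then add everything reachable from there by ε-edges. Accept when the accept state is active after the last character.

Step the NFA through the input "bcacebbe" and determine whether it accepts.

Answer: REJECT

Derivation:
initial (ε-close {0}): {0,2,4,6,8,10}
'b' @ 1: {1,7,9,11}  [accepting]
'c' @ 2: {}  — state set empty
rest 'acebbe' ignored (set empty)
final: {}; accept 1 not in set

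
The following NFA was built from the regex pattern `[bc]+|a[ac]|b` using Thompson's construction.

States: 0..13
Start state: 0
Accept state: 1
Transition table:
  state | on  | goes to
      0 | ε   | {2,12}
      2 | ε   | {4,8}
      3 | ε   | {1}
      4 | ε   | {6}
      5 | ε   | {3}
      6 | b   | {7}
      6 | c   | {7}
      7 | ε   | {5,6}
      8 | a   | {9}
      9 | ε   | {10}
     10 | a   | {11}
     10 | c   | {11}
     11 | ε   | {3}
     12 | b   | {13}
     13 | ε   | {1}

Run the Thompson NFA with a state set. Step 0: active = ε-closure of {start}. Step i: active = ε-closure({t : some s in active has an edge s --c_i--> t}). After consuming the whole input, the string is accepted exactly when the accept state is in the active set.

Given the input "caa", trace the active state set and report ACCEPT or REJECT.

Answer: REJECT

Derivation:
start: ε-closure({0}) = {0,2,4,6,8,12}
'c' @ 1: {1,3,5,6,7}  ✓accept
'a' @ 2: {}  — no active states
rest 'a' ignored (set empty)
after full input: {}  (accept=1 not in)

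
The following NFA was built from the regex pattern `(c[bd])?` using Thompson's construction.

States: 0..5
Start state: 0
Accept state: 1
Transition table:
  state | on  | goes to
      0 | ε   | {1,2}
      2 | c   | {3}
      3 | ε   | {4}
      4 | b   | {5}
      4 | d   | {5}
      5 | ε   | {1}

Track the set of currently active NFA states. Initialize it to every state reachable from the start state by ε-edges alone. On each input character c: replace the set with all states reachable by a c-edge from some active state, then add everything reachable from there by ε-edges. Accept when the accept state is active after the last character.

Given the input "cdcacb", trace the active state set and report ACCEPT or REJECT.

initial (ε-close {0}): {0,1,2}
'c' @ 1: {3,4}
'd' @ 2: {1,5}  ✓accept
'c' @ 3: {}  — no active states
rest 'acb' ignored (set empty)
final: {}; accept 1 not in set

Answer: REJECT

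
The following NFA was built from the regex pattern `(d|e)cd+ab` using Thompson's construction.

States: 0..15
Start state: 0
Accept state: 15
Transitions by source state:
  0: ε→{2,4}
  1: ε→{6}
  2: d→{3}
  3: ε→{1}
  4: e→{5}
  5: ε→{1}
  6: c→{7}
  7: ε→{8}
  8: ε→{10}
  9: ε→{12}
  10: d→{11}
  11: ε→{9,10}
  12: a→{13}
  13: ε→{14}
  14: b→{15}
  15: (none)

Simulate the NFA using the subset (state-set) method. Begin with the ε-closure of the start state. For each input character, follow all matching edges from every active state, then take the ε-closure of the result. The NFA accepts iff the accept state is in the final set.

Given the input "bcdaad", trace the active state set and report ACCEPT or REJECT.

S₀ = ε-closure({0}) = {0,2,4}
'b' @ 1: {}  — state set empty
rest 'cdaad' ignored (set empty)
end set {} — state 15 not in

Answer: REJECT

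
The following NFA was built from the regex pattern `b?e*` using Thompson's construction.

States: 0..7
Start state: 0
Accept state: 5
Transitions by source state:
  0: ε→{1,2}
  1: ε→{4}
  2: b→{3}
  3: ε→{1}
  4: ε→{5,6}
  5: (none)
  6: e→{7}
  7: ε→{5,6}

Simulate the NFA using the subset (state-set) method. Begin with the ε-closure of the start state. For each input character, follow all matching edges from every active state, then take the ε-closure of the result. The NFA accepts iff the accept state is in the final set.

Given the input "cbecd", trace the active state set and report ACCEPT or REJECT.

S₀ = ε-closure({0}) = {0,1,2,4,5,6}
'c' @ 1: {}  — no active states
rest 'becd' ignored (set empty)
end set {} — state 5 not in

Answer: REJECT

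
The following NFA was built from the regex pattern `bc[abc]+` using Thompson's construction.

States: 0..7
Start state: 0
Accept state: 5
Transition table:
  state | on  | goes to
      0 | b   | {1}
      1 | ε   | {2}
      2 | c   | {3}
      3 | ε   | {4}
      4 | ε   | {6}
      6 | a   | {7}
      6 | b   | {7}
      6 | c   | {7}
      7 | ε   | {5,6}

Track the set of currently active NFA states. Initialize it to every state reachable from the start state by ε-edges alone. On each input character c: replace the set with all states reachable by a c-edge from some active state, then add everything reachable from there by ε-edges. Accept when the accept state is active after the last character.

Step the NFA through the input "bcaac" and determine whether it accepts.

S₀ = ε-closure({0}) = {0}
'b' @ 1: {1,2}
'c' @ 2: {3,4,6}
'a' @ 3: {5,6,7}  ✓accept
'a' @ 4: {5,6,7}  ✓accept
'c' @ 5: {5,6,7}  ✓accept
after full input: {5,6,7}  (accept=5 in)

Answer: ACCEPT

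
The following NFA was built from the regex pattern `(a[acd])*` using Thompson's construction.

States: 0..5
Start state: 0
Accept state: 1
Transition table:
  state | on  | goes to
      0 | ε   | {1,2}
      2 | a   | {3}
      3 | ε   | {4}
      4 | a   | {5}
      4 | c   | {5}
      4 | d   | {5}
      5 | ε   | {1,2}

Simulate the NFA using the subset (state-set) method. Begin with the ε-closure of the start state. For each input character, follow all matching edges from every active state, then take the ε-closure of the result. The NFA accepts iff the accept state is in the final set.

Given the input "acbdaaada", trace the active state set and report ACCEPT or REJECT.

Answer: REJECT

Steps:
start: ε-closure({0}) = {0,1,2}
'a' @ 1: {3,4}
'c' @ 2: {1,2,5}  ✓accept
'b' @ 3: {}  — no active states
rest 'daaada' ignored (set empty)
end set {} — state 1 not in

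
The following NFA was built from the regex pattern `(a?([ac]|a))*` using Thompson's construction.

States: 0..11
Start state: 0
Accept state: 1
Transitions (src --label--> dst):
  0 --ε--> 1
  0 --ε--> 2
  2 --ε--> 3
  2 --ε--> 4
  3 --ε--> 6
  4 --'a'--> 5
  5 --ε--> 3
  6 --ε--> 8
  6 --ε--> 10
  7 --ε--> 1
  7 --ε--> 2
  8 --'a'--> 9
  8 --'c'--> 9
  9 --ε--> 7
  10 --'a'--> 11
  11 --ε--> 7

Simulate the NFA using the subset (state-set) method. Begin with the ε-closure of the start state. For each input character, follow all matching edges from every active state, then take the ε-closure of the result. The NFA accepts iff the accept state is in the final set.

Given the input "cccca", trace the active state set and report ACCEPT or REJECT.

initial (ε-close {0}): {0,1,2,3,4,6,8,10}
'c' @ 1: {1,2,3,4,6,7,8,9,10}  ✓accept
'c' @ 2: {1,2,3,4,6,7,8,9,10}  ✓accept
'c' @ 3: {1,2,3,4,6,7,8,9,10}  ✓accept
'c' @ 4: {1,2,3,4,6,7,8,9,10}  ✓accept
'a' @ 5: {1,2,3,4,5,6,7,8,9,10,11}  ✓accept
end set {1,2,3,4,5,6,7,8,9,10,11} — state 1 in

Answer: ACCEPT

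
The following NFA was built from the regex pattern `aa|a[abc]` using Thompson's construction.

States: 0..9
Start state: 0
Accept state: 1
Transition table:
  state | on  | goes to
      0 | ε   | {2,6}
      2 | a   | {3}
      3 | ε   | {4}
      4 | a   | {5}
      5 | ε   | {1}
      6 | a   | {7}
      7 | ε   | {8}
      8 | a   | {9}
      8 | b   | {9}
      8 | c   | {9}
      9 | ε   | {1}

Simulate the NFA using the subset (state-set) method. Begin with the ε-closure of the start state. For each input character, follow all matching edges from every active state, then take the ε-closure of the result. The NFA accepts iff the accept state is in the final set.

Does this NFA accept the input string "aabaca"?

start: ε-closure({0}) = {0,2,6}
'a' @ 1: {3,4,7,8}
'a' @ 2: {1,5,9}  ✓accept
'b' @ 3: {}  — state set empty
rest 'aca' ignored (set empty)
end set {} — state 1 not in

Answer: REJECT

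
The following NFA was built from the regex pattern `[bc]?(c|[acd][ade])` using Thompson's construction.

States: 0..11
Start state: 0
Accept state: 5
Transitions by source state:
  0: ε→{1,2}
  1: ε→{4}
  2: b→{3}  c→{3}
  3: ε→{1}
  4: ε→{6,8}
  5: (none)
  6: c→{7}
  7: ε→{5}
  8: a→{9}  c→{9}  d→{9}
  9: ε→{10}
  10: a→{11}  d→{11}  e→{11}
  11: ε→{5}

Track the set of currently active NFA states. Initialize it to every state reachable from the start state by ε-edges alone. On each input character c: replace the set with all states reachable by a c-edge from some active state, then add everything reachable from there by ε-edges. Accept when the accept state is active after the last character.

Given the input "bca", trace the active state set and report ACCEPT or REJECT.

initial (ε-close {0}): {0,1,2,4,6,8}
'b' @ 1: {1,3,4,6,8}
'c' @ 2: {5,7,9,10}  ✓accept
'a' @ 3: {5,11}  ✓accept
after full input: {5,11}  (accept=5 in)

Answer: ACCEPT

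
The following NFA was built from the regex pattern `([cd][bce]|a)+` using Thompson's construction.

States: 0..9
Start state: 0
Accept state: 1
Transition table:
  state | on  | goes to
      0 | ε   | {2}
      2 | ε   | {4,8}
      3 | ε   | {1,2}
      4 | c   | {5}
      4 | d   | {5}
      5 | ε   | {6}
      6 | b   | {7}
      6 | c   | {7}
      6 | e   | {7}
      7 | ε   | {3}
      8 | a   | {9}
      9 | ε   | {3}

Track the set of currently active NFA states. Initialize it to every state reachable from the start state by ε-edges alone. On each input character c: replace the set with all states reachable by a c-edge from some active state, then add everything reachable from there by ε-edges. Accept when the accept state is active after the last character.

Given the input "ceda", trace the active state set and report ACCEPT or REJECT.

start: ε-closure({0}) = {0,2,4,8}
'c' @ 1: {5,6}
'e' @ 2: {1,2,3,4,7,8}  (accept∈set)
'd' @ 3: {5,6}
'a' @ 4: {}  — dead — no transitions
final: {}; accept 1 not in set

Answer: REJECT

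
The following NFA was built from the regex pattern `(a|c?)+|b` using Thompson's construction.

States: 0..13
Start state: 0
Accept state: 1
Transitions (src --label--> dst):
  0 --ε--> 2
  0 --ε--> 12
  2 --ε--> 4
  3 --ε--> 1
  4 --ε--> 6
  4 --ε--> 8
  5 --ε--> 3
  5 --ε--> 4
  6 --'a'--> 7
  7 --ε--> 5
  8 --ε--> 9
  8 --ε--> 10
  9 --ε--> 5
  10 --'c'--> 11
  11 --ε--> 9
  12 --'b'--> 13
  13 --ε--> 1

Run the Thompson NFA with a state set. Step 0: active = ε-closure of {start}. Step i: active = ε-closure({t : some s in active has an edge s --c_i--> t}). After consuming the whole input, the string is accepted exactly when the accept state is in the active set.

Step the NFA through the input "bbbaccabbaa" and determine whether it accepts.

start: ε-closure({0}) = {0,1,2,3,4,5,6,8,9,10,12}
'b' @ 1: {1,13}  ✓accept
'b' @ 2: {}  — state set empty
rest 'baccabbaa' ignored (set empty)
end set {} — state 1 not in

Answer: REJECT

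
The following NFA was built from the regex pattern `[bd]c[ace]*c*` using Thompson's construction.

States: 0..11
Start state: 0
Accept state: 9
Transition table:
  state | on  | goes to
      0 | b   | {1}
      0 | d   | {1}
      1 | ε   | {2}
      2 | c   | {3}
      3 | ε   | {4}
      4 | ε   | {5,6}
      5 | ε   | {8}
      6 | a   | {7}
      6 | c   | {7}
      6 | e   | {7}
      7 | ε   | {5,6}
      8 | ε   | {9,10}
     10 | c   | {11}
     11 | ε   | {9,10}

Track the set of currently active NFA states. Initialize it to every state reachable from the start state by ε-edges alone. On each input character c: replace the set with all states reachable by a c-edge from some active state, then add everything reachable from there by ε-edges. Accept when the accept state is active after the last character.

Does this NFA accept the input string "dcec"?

Answer: ACCEPT

Derivation:
S₀ = ε-closure({0}) = {0}
'd' @ 1: {1,2}
'c' @ 2: {3,4,5,6,8,9,10}  (accept∈set)
'e' @ 3: {5,6,7,8,9,10}  (accept∈set)
'c' @ 4: {5,6,7,8,9,10,11}  (accept∈set)
end set {5,6,7,8,9,10,11} — state 9 in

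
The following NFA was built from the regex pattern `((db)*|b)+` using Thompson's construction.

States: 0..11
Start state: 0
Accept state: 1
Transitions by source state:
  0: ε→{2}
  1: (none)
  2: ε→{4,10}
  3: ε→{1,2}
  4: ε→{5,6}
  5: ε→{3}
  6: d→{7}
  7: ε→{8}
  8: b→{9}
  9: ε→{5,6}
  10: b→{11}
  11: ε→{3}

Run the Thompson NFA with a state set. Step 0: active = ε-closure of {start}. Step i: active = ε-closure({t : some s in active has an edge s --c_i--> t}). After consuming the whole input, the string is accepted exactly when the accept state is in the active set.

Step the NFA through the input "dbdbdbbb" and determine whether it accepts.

Answer: ACCEPT

Derivation:
start: ε-closure({0}) = {0,1,2,3,4,5,6,10}
'd' @ 1: {7,8}
'b' @ 2: {1,2,3,4,5,6,9,10}  [accepting]
'd' @ 3: {7,8}
'b' @ 4: {1,2,3,4,5,6,9,10}  [accepting]
'd' @ 5: {7,8}
'b' @ 6: {1,2,3,4,5,6,9,10}  [accepting]
'b' @ 7: {1,2,3,4,5,6,10,11}  [accepting]
'b' @ 8: {1,2,3,4,5,6,10,11}  [accepting]
after full input: {1,2,3,4,5,6,10,11}  (accept=1 in)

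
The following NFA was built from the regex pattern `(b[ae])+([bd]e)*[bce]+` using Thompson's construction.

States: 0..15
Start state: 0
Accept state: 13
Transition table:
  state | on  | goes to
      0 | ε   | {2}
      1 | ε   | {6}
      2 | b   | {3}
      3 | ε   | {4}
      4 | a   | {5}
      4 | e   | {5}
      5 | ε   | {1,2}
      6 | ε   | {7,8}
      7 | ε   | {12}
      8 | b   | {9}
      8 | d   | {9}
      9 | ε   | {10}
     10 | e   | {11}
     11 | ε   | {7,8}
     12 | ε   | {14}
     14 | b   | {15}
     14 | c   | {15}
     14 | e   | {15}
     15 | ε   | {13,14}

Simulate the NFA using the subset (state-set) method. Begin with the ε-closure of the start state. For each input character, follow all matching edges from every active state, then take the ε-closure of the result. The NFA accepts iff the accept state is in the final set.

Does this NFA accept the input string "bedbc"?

Answer: REJECT

Trace:
initial (ε-close {0}): {0,2}
'b' @ 1: {3,4}
'e' @ 2: {1,2,5,6,7,8,12,14}
'd' @ 3: {9,10}
'b' @ 4: {}  — no active states
rest 'c' ignored (set empty)
after full input: {}  (accept=13 not in)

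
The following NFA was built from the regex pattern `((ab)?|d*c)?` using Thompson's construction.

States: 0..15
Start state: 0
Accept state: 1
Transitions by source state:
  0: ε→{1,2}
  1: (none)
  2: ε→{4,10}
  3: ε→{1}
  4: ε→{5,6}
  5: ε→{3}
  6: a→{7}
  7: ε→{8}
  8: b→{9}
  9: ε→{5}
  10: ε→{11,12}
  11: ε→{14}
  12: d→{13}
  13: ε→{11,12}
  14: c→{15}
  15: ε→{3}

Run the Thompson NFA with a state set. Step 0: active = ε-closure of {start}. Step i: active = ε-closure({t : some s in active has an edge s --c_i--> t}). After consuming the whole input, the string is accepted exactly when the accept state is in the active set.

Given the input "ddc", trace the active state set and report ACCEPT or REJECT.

Answer: ACCEPT

Steps:
start: ε-closure({0}) = {0,1,2,3,4,5,6,10,11,12,14}
'd' @ 1: {11,12,13,14}
'd' @ 2: {11,12,13,14}
'c' @ 3: {1,3,15}  [accepting]
end set {1,3,15} — state 1 in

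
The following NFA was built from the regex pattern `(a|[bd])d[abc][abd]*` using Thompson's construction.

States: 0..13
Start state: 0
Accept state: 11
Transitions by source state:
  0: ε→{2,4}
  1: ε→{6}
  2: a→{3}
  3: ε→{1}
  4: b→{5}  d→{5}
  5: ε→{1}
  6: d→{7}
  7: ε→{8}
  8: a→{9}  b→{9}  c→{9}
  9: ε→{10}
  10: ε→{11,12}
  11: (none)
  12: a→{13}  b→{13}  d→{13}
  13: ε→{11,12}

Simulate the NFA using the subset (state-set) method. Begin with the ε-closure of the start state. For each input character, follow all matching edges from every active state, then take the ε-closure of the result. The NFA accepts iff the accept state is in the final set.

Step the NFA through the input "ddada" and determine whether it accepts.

Answer: ACCEPT

Steps:
S₀ = ε-closure({0}) = {0,2,4}
'd' @ 1: {1,5,6}
'd' @ 2: {7,8}
'a' @ 3: {9,10,11,12}  (accept∈set)
'd' @ 4: {11,12,13}  (accept∈set)
'a' @ 5: {11,12,13}  (accept∈set)
final: {11,12,13}; accept 11 in set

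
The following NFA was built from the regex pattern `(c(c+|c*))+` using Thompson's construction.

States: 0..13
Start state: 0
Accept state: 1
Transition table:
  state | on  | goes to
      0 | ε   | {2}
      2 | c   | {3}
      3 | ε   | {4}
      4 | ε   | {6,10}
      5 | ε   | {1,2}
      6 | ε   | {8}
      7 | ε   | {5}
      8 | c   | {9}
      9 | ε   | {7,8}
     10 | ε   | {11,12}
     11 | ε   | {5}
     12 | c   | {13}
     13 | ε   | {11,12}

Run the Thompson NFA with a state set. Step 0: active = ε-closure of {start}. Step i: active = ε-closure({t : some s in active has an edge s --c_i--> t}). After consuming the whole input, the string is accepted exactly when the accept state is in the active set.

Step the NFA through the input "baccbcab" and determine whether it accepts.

S₀ = ε-closure({0}) = {0,2}
'b' @ 1: {}  — no active states
rest 'accbcab' ignored (set empty)
end set {} — state 1 not in

Answer: REJECT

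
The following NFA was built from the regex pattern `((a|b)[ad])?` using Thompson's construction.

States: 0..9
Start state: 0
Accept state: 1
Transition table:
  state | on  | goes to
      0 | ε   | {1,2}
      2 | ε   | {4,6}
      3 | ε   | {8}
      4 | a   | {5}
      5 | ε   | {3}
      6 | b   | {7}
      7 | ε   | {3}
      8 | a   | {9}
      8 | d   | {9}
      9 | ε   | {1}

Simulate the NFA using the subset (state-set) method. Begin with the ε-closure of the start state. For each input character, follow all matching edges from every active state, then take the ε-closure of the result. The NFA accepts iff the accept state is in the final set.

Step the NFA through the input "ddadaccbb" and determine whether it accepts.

initial (ε-close {0}): {0,1,2,4,6}
'd' @ 1: {}  — dead — no transitions
rest 'dadaccbb' ignored (set empty)
after full input: {}  (accept=1 not in)

Answer: REJECT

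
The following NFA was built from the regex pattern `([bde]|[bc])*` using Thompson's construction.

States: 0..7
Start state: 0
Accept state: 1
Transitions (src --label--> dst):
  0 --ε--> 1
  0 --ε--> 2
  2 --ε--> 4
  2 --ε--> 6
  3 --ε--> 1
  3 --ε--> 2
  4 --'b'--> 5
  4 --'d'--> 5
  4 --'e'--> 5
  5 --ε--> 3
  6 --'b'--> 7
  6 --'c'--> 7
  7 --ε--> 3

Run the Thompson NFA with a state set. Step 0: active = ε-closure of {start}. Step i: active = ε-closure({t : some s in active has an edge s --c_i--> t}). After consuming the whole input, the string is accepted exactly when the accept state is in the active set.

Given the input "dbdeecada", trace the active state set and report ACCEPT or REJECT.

start: ε-closure({0}) = {0,1,2,4,6}
'd' @ 1: {1,2,3,4,5,6}  [accepting]
'b' @ 2: {1,2,3,4,5,6,7}  [accepting]
'd' @ 3: {1,2,3,4,5,6}  [accepting]
'e' @ 4: {1,2,3,4,5,6}  [accepting]
'e' @ 5: {1,2,3,4,5,6}  [accepting]
'c' @ 6: {1,2,3,4,6,7}  [accepting]
'a' @ 7: {}  — no active states
rest 'da' ignored (set empty)
final: {}; accept 1 not in set

Answer: REJECT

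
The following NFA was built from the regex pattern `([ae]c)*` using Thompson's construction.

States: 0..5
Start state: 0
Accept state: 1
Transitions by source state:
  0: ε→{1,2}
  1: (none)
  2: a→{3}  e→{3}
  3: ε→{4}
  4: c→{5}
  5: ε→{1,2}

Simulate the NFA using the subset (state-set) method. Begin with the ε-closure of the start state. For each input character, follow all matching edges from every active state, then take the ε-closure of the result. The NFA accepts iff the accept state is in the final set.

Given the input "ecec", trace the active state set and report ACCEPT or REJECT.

initial (ε-close {0}): {0,1,2}
'e' @ 1: {3,4}
'c' @ 2: {1,2,5}  (accept∈set)
'e' @ 3: {3,4}
'c' @ 4: {1,2,5}  (accept∈set)
end set {1,2,5} — state 1 in

Answer: ACCEPT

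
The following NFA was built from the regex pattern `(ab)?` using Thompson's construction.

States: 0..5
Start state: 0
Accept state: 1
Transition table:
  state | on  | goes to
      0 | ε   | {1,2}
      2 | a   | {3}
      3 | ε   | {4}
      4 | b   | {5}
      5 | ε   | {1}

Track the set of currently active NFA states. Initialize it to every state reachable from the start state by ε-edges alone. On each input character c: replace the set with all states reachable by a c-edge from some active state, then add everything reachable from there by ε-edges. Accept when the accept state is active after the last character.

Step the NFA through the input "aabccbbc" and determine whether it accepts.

Answer: REJECT

Steps:
initial (ε-close {0}): {0,1,2}
'a' @ 1: {3,4}
'a' @ 2: {}  — state set empty
rest 'bccbbc' ignored (set empty)
end set {} — state 1 not in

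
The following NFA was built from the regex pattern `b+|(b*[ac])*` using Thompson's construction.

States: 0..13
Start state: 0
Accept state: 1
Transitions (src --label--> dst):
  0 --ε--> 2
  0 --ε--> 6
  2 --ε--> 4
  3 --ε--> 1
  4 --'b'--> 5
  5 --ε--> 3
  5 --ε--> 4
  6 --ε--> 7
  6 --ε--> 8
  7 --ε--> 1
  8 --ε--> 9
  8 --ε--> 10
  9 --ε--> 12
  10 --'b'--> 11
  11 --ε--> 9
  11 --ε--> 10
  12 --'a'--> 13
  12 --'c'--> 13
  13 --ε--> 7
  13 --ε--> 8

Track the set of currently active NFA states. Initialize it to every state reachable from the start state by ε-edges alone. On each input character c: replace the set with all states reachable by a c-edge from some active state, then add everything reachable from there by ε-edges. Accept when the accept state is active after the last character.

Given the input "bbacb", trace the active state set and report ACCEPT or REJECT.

start: ε-closure({0}) = {0,1,2,4,6,7,8,9,10,12}
'b' @ 1: {1,3,4,5,9,10,11,12}  [accepting]
'b' @ 2: {1,3,4,5,9,10,11,12}  [accepting]
'a' @ 3: {1,7,8,9,10,12,13}  [accepting]
'c' @ 4: {1,7,8,9,10,12,13}  [accepting]
'b' @ 5: {9,10,11,12}
end set {9,10,11,12} — state 1 not in

Answer: REJECT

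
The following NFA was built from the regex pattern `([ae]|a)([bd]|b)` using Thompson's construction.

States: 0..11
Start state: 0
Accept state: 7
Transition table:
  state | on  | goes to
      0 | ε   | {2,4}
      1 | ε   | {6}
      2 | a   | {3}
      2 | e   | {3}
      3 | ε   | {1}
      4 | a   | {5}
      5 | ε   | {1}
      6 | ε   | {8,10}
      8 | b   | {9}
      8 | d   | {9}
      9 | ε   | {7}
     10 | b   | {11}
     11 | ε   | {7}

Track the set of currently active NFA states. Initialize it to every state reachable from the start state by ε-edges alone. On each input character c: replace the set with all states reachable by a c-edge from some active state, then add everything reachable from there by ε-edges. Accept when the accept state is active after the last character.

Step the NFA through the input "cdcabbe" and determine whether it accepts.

Answer: REJECT

Steps:
S₀ = ε-closure({0}) = {0,2,4}
'c' @ 1: {}  — dead — no transitions
rest 'dcabbe' ignored (set empty)
end set {} — state 7 not in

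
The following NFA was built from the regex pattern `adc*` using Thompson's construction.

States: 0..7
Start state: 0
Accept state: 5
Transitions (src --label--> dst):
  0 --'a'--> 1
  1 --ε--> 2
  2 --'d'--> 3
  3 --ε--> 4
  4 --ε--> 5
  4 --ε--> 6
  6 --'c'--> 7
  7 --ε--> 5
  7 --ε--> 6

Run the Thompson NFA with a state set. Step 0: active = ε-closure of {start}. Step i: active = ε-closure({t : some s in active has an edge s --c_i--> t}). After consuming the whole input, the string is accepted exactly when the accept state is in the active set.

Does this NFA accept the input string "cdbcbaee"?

Answer: REJECT

Steps:
initial (ε-close {0}): {0}
'c' @ 1: {}  — no active states
rest 'dbcbaee' ignored (set empty)
end set {} — state 5 not in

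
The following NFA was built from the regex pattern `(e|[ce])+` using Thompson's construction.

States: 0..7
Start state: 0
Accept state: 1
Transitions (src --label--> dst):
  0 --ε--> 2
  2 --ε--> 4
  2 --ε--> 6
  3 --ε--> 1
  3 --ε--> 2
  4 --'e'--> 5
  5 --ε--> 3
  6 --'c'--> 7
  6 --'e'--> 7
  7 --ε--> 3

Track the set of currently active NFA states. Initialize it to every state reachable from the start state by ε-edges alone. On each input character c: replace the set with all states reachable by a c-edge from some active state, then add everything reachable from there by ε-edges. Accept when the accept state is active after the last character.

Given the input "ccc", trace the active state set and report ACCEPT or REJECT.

Answer: ACCEPT

Steps:
S₀ = ε-closure({0}) = {0,2,4,6}
'c' @ 1: {1,2,3,4,6,7}  (accept∈set)
'c' @ 2: {1,2,3,4,6,7}  (accept∈set)
'c' @ 3: {1,2,3,4,6,7}  (accept∈set)
end set {1,2,3,4,6,7} — state 1 in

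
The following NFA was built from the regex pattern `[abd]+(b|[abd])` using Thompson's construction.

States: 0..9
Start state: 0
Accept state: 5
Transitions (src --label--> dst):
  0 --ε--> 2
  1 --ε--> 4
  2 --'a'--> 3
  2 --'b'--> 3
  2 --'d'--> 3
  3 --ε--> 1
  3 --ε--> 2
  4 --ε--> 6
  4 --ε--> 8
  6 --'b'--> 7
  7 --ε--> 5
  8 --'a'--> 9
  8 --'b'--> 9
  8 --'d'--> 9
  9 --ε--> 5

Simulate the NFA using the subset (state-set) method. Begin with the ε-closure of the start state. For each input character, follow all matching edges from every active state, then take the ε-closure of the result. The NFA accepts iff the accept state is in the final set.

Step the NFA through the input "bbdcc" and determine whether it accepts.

Answer: REJECT

Trace:
start: ε-closure({0}) = {0,2}
'b' @ 1: {1,2,3,4,6,8}
'b' @ 2: {1,2,3,4,5,6,7,8,9}  ✓accept
'd' @ 3: {1,2,3,4,5,6,8,9}  ✓accept
'c' @ 4: {}  — state set empty
rest 'c' ignored (set empty)
final: {}; accept 5 not in set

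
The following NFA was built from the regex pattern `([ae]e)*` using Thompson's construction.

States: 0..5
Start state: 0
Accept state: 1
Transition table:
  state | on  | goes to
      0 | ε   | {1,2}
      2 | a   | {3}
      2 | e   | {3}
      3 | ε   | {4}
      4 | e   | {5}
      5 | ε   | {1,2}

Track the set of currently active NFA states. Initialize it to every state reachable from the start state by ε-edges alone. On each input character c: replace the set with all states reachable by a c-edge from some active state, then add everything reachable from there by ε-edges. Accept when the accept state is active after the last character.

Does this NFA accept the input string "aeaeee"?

Answer: ACCEPT

Steps:
initial (ε-close {0}): {0,1,2}
'a' @ 1: {3,4}
'e' @ 2: {1,2,5}  (accept∈set)
'a' @ 3: {3,4}
'e' @ 4: {1,2,5}  (accept∈set)
'e' @ 5: {3,4}
'e' @ 6: {1,2,5}  (accept∈set)
final: {1,2,5}; accept 1 in set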